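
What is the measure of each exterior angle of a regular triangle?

Each exterior angle of a regular n-gon is 360 / n.
For n = 3: 360 / 3 = 120 degrees.

120 degrees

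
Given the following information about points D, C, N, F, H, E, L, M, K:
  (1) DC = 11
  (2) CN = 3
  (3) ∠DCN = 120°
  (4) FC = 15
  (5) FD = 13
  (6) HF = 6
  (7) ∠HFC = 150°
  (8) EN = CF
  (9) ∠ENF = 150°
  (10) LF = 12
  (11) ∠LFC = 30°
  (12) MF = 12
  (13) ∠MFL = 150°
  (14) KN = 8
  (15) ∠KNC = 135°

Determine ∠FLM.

Step 1: By the law of cosines on triangle LFM: LM² = 12² + 12² − 2·12·12·cos(150°) = 537.42, so LM ≈ 23.18.
Step 2: By the inverse law of cosines on triangle FLM: cos(∠FLM) = (12² + 23.18² − 12²) / (2·12·23.18) = 537.42/556.37 = 0.9659, so ∠FLM = 15°.

Therefore, the measure of angle ∠FLM = 15°.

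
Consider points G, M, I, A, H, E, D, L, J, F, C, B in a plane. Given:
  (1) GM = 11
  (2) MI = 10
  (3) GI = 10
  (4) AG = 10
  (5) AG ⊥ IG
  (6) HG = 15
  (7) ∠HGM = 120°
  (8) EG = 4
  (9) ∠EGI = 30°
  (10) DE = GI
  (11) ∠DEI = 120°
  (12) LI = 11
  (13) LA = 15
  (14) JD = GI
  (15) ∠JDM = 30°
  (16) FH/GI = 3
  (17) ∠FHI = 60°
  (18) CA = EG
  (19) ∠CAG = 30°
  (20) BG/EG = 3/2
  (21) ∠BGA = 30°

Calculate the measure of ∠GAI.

Step 1: By the law of cosines on triangle AGI: AI² = 10² + 10² − 2·10·10·cos(90°) = 200, so AI = 10·√2.
Step 2: By the inverse law of cosines on triangle GAI: cos(∠GAI) = (10² + (10·√2)² − 10²) / (2·10·10·√2) = 200/282.84 = 0.7071, so ∠GAI = 45°.

Therefore, the measure of angle ∠GAI = 45°.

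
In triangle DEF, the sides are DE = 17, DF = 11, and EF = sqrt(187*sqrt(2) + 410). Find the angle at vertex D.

cos(D) = (17² + 11² - (sqrt(187*sqrt(2) + 410))²) / (2 × 17 × 11) = -sqrt(2)/2, so D = arccos(-sqrt(2)/2) = 135°.

135°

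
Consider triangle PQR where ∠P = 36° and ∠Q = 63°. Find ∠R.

Let angle R = x. Then 36 + 63 + x = 180.
x = 180 - 99 = 81 degrees.

81 degrees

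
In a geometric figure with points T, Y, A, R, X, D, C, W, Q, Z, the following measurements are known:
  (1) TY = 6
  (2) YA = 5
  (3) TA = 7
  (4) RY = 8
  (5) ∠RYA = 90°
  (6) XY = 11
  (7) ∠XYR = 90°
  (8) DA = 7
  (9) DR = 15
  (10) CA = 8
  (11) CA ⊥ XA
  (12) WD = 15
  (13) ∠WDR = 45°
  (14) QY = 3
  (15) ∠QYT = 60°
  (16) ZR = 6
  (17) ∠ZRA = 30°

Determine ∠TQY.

Step 1: By the law of cosines on triangle QYT: QT² = 3² + 6² − 2·3·6·cos(60°) = 27, so QT = 3·√3.
Step 2: By the inverse law of cosines on triangle TQY: cos(∠TQY) = ((3·√3)² + 3² − 6²) / (2·3·√3·3) = 0/31.18 = 0, so ∠TQY = 90°.

Therefore, the measure of angle ∠TQY = 90°.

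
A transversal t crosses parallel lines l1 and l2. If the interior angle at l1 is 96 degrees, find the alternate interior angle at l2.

Alternate interior angles formed by parallel lines and a transversal are equal.
The given angle is 96 degrees.
The alternate interior angle = 96 degrees.

96 degrees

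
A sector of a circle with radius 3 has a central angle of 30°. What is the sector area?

Sector area = πr² × θ/360
= π × 3² × 1/12
= π × 9 × 1/12
= 3*pi/4

3*pi/4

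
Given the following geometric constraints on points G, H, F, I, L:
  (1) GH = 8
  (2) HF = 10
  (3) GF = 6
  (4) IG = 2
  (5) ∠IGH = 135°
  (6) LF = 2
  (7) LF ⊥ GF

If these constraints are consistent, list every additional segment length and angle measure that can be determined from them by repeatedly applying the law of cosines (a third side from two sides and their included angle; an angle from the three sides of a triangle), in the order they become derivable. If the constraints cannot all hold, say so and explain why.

The constraints are consistent. Derivable facts, in order:
After 1 step:
- GL = 2·√10
- HI ≈ 9.52
- ∠FGH = 90°
- ∠FHG = 36.87°
- ∠GFH = 53.13°
After 2 steps:
- ∠FGL = 18.43°
- ∠FLG = 71.57°
- ∠GHI = 8.54°
- ∠GIH = 36.46°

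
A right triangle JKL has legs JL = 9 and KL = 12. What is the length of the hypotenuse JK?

JK = sqrt(9^2 + 12^2) = sqrt(225) = 15

15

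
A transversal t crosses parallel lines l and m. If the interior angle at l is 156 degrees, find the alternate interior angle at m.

Alternate interior angles lie on opposite sides of the transversal, between the parallel lines.
By the alternate interior angle theorem, they are equal: 156 degrees.

156 degrees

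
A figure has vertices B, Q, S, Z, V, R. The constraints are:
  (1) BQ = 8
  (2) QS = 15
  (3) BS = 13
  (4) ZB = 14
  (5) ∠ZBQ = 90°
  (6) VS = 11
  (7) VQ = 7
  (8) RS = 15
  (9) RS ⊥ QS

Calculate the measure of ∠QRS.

Step 1: By the law of cosines on triangle RSQ: RQ² = 15² + 15² − 2·15·15·cos(90°) = 450, so RQ = 15·√2.
Step 2: By the inverse law of cosines on triangle QRS: cos(∠QRS) = ((15·√2)² + 15² − 15²) / (2·15·√2·15) = 450/636.4 = 0.7071, so ∠QRS = 45°.

Therefore, the measure of angle ∠QRS = 45°.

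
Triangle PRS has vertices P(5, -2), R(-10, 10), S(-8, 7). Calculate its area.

Shoelace: Area = (1/2)|5(10-7) + -10(7--2) + -8(-2-10)| = (1/2)(21) = 21/2

21/2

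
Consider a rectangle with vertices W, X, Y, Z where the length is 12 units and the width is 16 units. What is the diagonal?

Using the Pythagorean theorem:
d² = 12² + 16² = 144 + 256 = 400
d = sqrt(400) = 20

20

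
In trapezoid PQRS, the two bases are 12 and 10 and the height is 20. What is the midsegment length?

The midsegment (median) of a trapezoid connects the midpoints of the non-parallel sides.
Its length is the average of the two bases: (12 + 10) / 2 = 11.

11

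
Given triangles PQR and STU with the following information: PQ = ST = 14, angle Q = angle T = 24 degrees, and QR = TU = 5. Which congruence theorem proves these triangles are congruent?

The given information provides:
PQ = ST = 14, angle Q = angle T = 24 degrees, and QR = TU = 5
This matches the SAS congruence theorem.
Two pairs of corresponding sides and the included angle are equal (Side-Angle-Side).

SAS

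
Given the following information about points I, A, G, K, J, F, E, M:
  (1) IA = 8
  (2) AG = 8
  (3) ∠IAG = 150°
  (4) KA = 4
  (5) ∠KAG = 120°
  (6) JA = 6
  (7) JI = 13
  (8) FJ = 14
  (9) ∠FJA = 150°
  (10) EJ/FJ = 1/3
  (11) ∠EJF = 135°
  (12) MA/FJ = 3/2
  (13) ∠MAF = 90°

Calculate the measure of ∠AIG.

Step 1: By the law of cosines on triangle IAG: IG² = 8² + 8² − 2·8·8·cos(150°) = 238.85, so IG ≈ 15.45.
Step 2: By the inverse law of cosines on triangle AIG: cos(∠AIG) = (8² + 15.45² − 8²) / (2·8·15.45) = 238.85/247.28 = 0.9659, so ∠AIG = 15°.

Therefore, the measure of angle ∠AIG = 15°.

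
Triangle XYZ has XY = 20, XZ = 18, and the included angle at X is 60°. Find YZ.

Law of cosines: YZ^2 = 20^2 + 18^2 - 2(20)(18)cos(60°) = 364, so YZ = 2*sqrt(91).

2*sqrt(91)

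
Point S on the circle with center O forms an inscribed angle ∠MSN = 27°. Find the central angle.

The inscribed angle theorem states that a central angle is always twice any inscribed angle that subtends the same arc.
Since the inscribed angle is 27°, the central angle = 2 × 27° = 54°.

54°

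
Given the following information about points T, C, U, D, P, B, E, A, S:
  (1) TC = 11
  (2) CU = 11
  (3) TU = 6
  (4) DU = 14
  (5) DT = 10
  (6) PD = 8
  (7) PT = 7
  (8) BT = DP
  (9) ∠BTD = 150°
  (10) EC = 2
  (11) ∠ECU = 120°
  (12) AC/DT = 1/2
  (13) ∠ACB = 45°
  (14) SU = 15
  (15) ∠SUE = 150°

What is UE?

Step 1: By the law of cosines on triangle UCE: UE² = 11² + 2² − 2·11·2·cos(120°) = 147, so UE = 7·√3.

Therefore, the length of UE = 7·√3.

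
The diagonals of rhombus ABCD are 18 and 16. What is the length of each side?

The diagonals of a rhombus bisect each other at right angles.
Half-diagonals: 18/2 = 9 and 16/2 = 8
side = sqrt(9^2 + 8^2)
side = sqrt(81 + 64)
side = sqrt(145)

sqrt(145)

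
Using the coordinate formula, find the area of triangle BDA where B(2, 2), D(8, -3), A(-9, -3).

Using the Shoelace formula for a triangle:
Area = (1/2)|x0(y1 - y2) + x1(y2 - y0) + x2(y0 - y1)|
Area = (1/2)|2(-3 - -3) + 8(-3 - 2) + -9(2 - -3)|
Area = (1/2)|0 + -40 + -45|
Area = (1/2)|-85|
Area = (1/2)(85)
Area = 85/2

85/2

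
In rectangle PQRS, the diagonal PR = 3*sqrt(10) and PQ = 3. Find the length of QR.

Using the Pythagorean theorem: d^2 = a^2 + b^2
b^2 = d^2 - a^2
b^2 = 90 - 9
b^2 = 81
b = sqrt(81) = 9

9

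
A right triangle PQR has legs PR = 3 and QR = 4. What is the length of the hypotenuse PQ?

In a right triangle, the square of the hypotenuse equals the sum of the squares of the two legs.
The legs are 3 and 4, so the hypotenuse = sqrt(9 + 16) = sqrt(25) = 5.

5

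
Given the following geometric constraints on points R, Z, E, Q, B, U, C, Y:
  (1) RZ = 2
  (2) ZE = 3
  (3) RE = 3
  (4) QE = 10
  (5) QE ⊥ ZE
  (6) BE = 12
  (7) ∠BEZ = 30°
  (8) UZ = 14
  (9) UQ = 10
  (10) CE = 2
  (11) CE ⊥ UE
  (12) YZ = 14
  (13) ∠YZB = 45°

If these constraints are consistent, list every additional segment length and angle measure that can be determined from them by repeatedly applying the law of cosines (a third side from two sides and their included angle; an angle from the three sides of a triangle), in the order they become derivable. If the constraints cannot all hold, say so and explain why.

The constraints are consistent. Derivable facts, in order:
After 1 step:
- ZB ≈ 9.52
- ZQ = √109
- ∠ERZ = 70.53°
- ∠EZR = 70.53°
- ∠REZ = 38.94°
After 2 steps:
- BY ≈ 9.91
- ∠BZE = 140.94°
- ∠EBZ = 9.06°
- ∠EQZ = 16.7°
- ∠EZQ = 73.3°
- ∠QUZ = 48.1°
- ∠QZU = 45.47°
- ∠UQZ = 86.43°
After 3 steps:
- ∠BYZ = 42.81°
- ∠YBZ = 92.19°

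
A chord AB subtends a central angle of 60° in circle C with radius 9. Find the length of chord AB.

Drop a perpendicular from the center to the chord, bisecting both the chord and the central angle.
Each half-chord = r sin(θ/2) = 9 sin(30°).
The full chord = 2 × 9 × sin(30°) = 9.

9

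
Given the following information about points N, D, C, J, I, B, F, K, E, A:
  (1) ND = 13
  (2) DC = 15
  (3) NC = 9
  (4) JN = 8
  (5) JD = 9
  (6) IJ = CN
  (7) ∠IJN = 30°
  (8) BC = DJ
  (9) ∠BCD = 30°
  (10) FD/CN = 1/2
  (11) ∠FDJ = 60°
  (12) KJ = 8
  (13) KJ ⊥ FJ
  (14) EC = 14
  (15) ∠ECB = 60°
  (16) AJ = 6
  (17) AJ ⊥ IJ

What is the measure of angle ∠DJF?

From the given relations: FD = 1/2·CN = 1/2·9 ≈ 4.5.
Step 1: By the law of cosines on triangle JDF: JF² = 9² + 4.5² − 2·9·4.5·cos(60°) = 60.75, so JF = 9/2·√3.
Step 2: By the inverse law of cosines on triangle DJF: cos(∠DJF) = (9² + (9/2·√3)² − 4.5²) / (2·9·9/2·√3) = 121.5/140.3 = 0.866, so ∠DJF = 30°.

Therefore, the measure of angle ∠DJF = 30°.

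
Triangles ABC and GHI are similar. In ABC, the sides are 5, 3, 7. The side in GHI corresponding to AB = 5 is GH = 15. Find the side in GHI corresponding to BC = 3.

Since the triangles are similar, the ratio of corresponding sides is constant.
Scale factor k = GH / AB = 15 / 5 = 3
HI = k * BC = 3 * 3 = 9

9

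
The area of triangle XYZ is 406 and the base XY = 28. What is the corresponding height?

Area = (1/2) * base * height
height = 2 * Area / base
height = 2 * 406 / 28
height = 812 / 28
height = 29

29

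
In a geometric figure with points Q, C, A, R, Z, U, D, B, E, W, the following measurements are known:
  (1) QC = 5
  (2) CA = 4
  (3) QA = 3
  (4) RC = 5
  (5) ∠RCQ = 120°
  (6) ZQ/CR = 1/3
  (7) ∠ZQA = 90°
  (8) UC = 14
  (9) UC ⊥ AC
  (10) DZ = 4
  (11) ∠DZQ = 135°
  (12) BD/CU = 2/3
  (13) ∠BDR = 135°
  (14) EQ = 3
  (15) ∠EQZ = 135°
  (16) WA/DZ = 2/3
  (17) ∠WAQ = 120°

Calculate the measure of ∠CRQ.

Step 1: By the law of cosines on triangle RCQ: RQ² = 5² + 5² − 2·5·5·cos(120°) = 75, so RQ = 5·√3.
Step 2: By the inverse law of cosines on triangle CRQ: cos(∠CRQ) = (5² + (5·√3)² − 5²) / (2·5·5·√3) = 75/86.6 = 0.866, so ∠CRQ = 30°.

Therefore, the measure of angle ∠CRQ = 30°.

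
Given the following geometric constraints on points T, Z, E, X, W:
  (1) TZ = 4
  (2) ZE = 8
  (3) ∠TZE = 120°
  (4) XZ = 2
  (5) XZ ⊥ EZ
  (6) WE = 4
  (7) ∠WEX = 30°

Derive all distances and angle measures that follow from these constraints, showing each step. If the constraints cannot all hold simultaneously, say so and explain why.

The constraints are consistent.

Step 1: From TZ = 4, ZE = 8, and ∠TZE = 120°, by the law of cosines:
  TE² = TZ² + ZE² - 2·TZ·ZE·cos(120°) = 16 + 64 + 32 = 112
  TE = 4·√7

Step 2: From EZ = 8, ZX = 2, and ∠EZX = 90°, by the law of cosines:
  EX² = EZ² + ZX² - 2·EZ·ZX·cos(90°) = 64 + 4 - 0 = 68
  EX = 2·√17

Step 3: From XE = 2·√17, EW = 4, and ∠XEW = 30°, by the law of cosines:
  XW² = XE² + EW² - 2·XE·EW·cos(30°) = 68 + 16 - 57.13 = 26.87
  XW ≈ 5.18

Step 4: From TE = 4·√7, TZ = 4, EZ = 8, by the inverse law of cosines:
  cos(∠ETZ) = (TE² + TZ² - EZ²) / (2·TE·TZ)
  ∠ETZ = 40.89°

Step 5: From ET = 4·√7, EZ = 8, TZ = 4, by the inverse law of cosines:
  cos(∠TEZ) = (ET² + EZ² - TZ²) / (2·ET·EZ)
  ∠TEZ = 19.11°

Step 6: From EX = 2·√17, EZ = 8, XZ = 2, by the inverse law of cosines:
  cos(∠XEZ) = (EX² + EZ² - XZ²) / (2·EX·EZ)
  ∠XEZ = 14.04°

Step 7: From XE = 2·√17, XZ = 2, EZ = 8, by the inverse law of cosines:
  cos(∠EXZ) = (XE² + XZ² - EZ²) / (2·XE·XZ)
  ∠EXZ = 75.96°

Step 8: From XE = 2·√17, XW = 5.18, EW = 4, by the inverse law of cosines:
  cos(∠EXW) = (XE² + XW² - EW²) / (2·XE·XW)
  ∠EXW = 22.7°

Step 9: From WE = 4, WX = 5.18, EX = 2·√17, by the inverse law of cosines:
  cos(∠EWX) = (WE² + WX² - EX²) / (2·WE·WX)
  ∠EWX = 127.3°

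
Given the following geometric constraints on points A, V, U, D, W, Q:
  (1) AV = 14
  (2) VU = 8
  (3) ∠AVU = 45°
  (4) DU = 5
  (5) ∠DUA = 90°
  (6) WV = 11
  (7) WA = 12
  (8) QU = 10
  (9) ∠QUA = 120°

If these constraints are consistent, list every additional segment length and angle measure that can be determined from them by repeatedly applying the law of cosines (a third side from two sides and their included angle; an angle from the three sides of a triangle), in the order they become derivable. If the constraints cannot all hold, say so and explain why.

The constraints are consistent. Derivable facts, in order:
After 1 step:
- AU ≈ 10.08
- ∠AVW = 55.83°
- ∠AWV = 74.85°
- ∠VAW = 49.32°
After 2 steps:
- AD ≈ 11.25
- AQ ≈ 17.39
- ∠AUV = 100.86°
- ∠UAV = 34.14°
After 3 steps:
- ∠ADU = 63.62°
- ∠AQU = 30.13°
- ∠DAU = 26.38°
- ∠QAU = 29.87°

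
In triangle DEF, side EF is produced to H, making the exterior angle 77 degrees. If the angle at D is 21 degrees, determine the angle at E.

The exterior angle theorem states that an exterior angle equals the sum of the two non-adjacent interior angles.
So 77 = 21 + angle E, which gives angle E = 77 - 21 = 56 degrees.

56 degrees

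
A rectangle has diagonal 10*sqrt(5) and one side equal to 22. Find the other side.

The diagonal of a rectangle forms a right triangle with the two sides.
Rearranging the Pythagorean theorem: missing side = sqrt(d^2 - known^2).
= sqrt(500 - 484) = sqrt(16) = 4.

4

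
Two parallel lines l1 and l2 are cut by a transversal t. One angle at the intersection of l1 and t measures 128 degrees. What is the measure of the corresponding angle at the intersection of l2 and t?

Corresponding angles are equal: 128 degrees.

128 degrees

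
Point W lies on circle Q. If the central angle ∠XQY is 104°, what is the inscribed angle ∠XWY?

An inscribed angle intercepts an arc from a point on the circle, while the central angle intercepts the same arc from the center.
The inscribed angle is always half the central angle: 104° / 2 = 52°.

52°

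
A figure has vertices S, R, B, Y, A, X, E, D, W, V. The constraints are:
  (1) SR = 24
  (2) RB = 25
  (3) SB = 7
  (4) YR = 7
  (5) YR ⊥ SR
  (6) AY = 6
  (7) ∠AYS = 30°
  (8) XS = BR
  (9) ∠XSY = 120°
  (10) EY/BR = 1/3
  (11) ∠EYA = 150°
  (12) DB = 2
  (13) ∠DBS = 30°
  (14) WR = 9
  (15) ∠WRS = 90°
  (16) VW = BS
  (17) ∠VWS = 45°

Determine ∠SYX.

From the given relations: XS = BR = 25.
Step 1: By the law of cosines on triangle YRS: YS² = 7² + 24² − 2·7·24·cos(90°) = 625, so YS = 25.
Step 2: By the law of cosines on triangle YSX: YX² = 25² + 25² − 2·25·25·cos(120°) = 1875, so YX ≈ 43.3.
Step 3: By the inverse law of cosines on triangle SYX: cos(∠SYX) = (25² + 43.3² − 25²) / (2·25·43.3) = 1875/2165.06 = 0.866, so ∠SYX = 30°.

Therefore, the measure of angle ∠SYX = 30°.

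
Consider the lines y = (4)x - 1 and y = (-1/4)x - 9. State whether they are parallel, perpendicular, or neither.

Slope of line 1: m1 = 4
Slope of line 2: m2 = -1/4
Two lines are perpendicular when the product of their slopes is -1 (negative reciprocals).
m1 * m2 = (4) * (-1/4) = -1, confirming perpendicularity.

Perpendicular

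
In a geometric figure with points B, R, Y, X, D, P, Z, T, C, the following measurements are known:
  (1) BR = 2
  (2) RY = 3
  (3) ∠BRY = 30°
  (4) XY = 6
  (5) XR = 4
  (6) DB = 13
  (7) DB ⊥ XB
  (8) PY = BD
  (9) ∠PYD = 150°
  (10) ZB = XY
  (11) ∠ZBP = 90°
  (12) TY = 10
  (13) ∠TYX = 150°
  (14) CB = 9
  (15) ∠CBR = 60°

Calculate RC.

Step 1: By the law of cosines on triangle RBC: RC² = 2² + 9² − 2·2·9·cos(60°) = 67, so RC = √67.

Therefore, the length of RC = √67.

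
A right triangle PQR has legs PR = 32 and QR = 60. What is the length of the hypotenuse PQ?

By the Pythagorean theorem: PQ^2 = PR^2 + QR^2
PQ^2 = 32^2 + 60^2 = 1024 + 3600 = 4624
PQ = sqrt(4624) = 68

68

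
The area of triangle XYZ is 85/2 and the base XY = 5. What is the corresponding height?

height = 2 * 85/2 / 5 = 17

17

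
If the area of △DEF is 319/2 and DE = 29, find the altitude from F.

Rearranging the area formula Area = (1/2) * base * height:
height = 2 * Area / base = 2 * 319/2 / 29 = 11.

11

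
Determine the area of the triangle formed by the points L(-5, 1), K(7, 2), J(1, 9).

Using the Shoelace formula for a triangle:
Area = (1/2)|x0(y1 - y2) + x1(y2 - y0) + x2(y0 - y1)|
Area = (1/2)|-5(2 - 9) + 7(9 - 1) + 1(1 - 2)|
Area = (1/2)|35 + 56 + -1|
Area = (1/2)|90|
Area = (1/2)(90)
Area = 45

45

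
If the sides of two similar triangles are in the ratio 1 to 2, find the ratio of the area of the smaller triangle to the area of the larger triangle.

Area ratio = (side ratio)^2 = (1/2)^2 = 1:4.

1:4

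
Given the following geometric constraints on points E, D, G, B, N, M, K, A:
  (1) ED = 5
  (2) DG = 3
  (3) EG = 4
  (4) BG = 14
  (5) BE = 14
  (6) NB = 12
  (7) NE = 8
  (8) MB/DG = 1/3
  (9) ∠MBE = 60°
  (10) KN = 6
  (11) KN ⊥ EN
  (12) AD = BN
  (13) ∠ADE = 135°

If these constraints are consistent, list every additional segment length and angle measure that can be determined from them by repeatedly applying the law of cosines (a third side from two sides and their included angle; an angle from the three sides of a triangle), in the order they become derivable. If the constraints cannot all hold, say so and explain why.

The constraints are consistent. Derivable facts, in order:
After 1 step:
- EA ≈ 15.93
- EK = 10
- EM = √183
- ∠BEG = 81.79°
- ∠BEN = 58.81°
- ∠BGE = 81.79°
- ∠BNE = 86.42°
- ∠DEG = 36.87°
- ∠DGE = 90°
- ∠EBG = 16.43°
- ∠EBN = 34.77°
- ∠EDG = 53.13°
After 2 steps:
- ∠AED = 32.18°
- ∠BEM = 3.67°
- ∠BME = 116.33°
- ∠DAE = 12.82°
- ∠EKN = 53.13°
- ∠KEN = 36.87°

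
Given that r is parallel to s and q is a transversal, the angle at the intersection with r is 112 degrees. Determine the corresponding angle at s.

When a transversal crosses parallel lines, angles in the same position at each intersection are called corresponding angles.
These are always equal, so the answer is 112 degrees.

112 degrees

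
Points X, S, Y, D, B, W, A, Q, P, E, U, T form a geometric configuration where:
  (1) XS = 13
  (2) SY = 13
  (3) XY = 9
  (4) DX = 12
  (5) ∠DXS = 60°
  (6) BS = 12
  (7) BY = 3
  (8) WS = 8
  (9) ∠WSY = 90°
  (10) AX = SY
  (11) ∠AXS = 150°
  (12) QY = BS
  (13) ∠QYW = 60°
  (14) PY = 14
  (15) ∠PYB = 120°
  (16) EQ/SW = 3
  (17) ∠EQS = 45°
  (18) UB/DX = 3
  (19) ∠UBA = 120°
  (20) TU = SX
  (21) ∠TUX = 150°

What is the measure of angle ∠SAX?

From the given relations: AX = SY = 13.
Step 1: By the law of cosines on triangle AXS: AS² = 13² + 13² − 2·13·13·cos(150°) = 630.72, so AS ≈ 25.11.
Step 2: By the inverse law of cosines on triangle SAX: cos(∠SAX) = (25.11² + 13² − 13²) / (2·25.11·13) = 630.72/652.97 = 0.9659, so ∠SAX = 15°.

Therefore, the measure of angle ∠SAX = 15°.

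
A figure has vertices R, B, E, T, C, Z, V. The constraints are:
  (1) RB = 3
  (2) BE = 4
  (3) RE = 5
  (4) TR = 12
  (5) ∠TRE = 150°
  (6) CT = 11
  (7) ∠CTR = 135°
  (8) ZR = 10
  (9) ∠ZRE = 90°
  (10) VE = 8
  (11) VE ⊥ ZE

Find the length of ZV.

Step 1: By the law of cosines on triangle ZRE: ZE² = 10² + 5² − 2·10·5·cos(90°) = 125, so ZE = 5·√5.
Step 2: By the law of cosines on triangle ZEV: ZV² = (5·√5)² + 8² − 2·5·√5·8·cos(90°) = 189, so ZV = 3·√21.

Therefore, the length of ZV = 3·√21.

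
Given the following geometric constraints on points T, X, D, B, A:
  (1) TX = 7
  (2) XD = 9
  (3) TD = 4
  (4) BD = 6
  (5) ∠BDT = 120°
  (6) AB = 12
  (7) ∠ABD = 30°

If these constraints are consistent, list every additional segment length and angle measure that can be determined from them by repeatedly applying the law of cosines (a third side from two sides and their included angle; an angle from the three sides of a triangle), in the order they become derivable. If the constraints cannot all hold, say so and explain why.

The constraints are consistent. Derivable facts, in order:
After 1 step:
- DA ≈ 7.44
- TB = 2·√19
- ∠DTX = 106.6°
- ∠DXT = 25.21°
- ∠TDX = 48.19°
After 2 steps:
- ∠ADB = 126.21°
- ∠BAD = 23.79°
- ∠BTD = 36.59°
- ∠DBT = 23.41°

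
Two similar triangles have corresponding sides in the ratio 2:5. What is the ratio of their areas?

Area scales with the square of linear dimensions. If every length is multiplied by 2/5, then the area is multiplied by (2/5)^2 = 4/25.
The area ratio is 4:25.

4:25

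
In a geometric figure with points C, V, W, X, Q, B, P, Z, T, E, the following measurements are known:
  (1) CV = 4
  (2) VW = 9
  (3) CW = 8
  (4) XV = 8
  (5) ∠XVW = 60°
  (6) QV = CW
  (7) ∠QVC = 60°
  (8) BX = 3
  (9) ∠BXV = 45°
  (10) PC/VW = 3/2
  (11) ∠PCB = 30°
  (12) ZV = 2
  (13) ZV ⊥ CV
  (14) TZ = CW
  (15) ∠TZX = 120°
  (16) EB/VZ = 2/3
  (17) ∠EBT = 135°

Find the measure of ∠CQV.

From the given relations: QV = CW = 8.
Step 1: By the law of cosines on triangle QVC: QC² = 8² + 4² − 2·8·4·cos(60°) = 48, so QC = 4·√3.
Step 2: By the inverse law of cosines on triangle CQV: cos(∠CQV) = ((4·√3)² + 8² − 4²) / (2·4·√3·8) = 96/110.85 = 0.866, so ∠CQV = 30°.

Therefore, the measure of angle ∠CQV = 30°.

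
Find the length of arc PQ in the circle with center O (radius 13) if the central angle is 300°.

Arc length = 2πr × θ/360
= 2π × 13 × 5/6
= 65*pi/3

65*pi/3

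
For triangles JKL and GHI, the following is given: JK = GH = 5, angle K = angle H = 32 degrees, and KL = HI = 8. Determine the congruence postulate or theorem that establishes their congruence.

The given information matches SAS: Two pairs of corresponding sides and the included angle are equal (Side-Angle-Side).

SAS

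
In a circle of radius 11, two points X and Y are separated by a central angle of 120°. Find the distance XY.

Chord length = 2r sin(θ/2)
= 2 × 11 × sin(120°/2)
= 2 × 11 × sin(60°)
= 11*sqrt(3)

11*sqrt(3)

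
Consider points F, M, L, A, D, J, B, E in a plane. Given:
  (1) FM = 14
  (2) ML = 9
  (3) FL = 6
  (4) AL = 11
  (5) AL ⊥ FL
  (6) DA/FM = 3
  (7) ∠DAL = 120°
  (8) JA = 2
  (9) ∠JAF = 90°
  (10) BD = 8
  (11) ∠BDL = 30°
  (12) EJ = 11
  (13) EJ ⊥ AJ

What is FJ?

Step 1: By the law of cosines on triangle FLA: FA² = 6² + 11² − 2·6·11·cos(90°) = 157, so FA = √157.
Step 2: By the law of cosines on triangle FAJ: FJ² = √157² + 2² − 2·√157·2·cos(90°) = 161, so FJ = √161.

Therefore, the length of FJ = √161.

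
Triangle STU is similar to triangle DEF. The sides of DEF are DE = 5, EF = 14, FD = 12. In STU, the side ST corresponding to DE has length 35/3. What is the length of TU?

Similar triangles have proportional sides. Setting up the proportion:
ST / DE = TU / EF
35/3 / 5 = TU / 14
TU = 14 * 35/3 / 5 = 98/3.

98/3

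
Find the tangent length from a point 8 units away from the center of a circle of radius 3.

Let T be the point of tangency. Then CT ⊥ MT (radius ⊥ tangent).
In right triangle CTM: CM² = CT² + MT²
8² = 3² + MT²
MT² = 55, MT = sqrt(55)

sqrt(55)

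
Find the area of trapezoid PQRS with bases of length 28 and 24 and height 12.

Area = (28 + 24) * 12 / 2 = 624 / 2 = 312

312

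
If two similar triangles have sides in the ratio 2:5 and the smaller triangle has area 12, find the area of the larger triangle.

The ratio of areas of similar triangles = (side ratio)^2.
Side ratio = 2:5, so area ratio = 4:25.
Area of the larger triangle / Area of the smaller triangle = 25/4
Area of the larger triangle = 12 * 25/4 = 75

75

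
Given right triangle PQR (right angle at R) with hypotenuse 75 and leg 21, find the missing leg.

Rearranging the Pythagorean theorem to solve for the unknown leg:
leg^2 = hypotenuse^2 - known_leg^2 = 5625 - 441 = 5184
leg = sqrt(5184) = 72.

72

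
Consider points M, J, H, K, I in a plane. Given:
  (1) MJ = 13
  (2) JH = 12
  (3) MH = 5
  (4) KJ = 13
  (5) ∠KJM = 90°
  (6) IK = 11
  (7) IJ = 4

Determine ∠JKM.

Step 1: By the law of cosines on triangle KJM: KM² = 13² + 13² − 2·13·13·cos(90°) = 338, so KM = 13·√2.
Step 2: By the inverse law of cosines on triangle JKM: cos(∠JKM) = (13² + (13·√2)² − 13²) / (2·13·13·√2) = 338/478 = 0.7071, so ∠JKM = 45°.

Therefore, the measure of angle ∠JKM = 45°.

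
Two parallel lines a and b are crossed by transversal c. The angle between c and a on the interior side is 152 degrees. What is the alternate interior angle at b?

Alternate interior angles are equal: 152 degrees.

152 degrees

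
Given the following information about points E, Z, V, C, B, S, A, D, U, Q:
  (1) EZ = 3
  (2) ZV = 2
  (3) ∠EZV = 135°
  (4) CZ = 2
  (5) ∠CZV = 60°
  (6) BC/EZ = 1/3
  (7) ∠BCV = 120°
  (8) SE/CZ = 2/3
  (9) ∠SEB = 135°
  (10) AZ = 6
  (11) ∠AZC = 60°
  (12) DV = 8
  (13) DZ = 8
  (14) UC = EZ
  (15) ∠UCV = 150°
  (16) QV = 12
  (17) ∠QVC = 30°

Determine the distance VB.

From the given relations: BC = 1/3·EZ = 1/3·3 = 1.
Step 1: By the law of cosines on triangle CZV: CV² = 2² + 2² − 2·2·2·cos(60°) = 4, so CV = 2.
Step 2: By the law of cosines on triangle VCB: VB² = 2² + 1² − 2·2·1·cos(120°) = 7, so VB = √7.

Therefore, the length of VB = √7.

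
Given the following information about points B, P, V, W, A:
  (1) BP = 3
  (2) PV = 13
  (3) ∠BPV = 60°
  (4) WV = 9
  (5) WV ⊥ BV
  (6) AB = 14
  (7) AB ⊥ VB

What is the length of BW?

Step 1: By the law of cosines on triangle BPV: BV² = 3² + 13² − 2·3·13·cos(60°) = 139, so BV = √139.
Step 2: By the law of cosines on triangle BVW: BW² = √139² + 9² − 2·√139·9·cos(90°) = 220, so BW = 2·√55.

Therefore, the length of BW = 2·√55.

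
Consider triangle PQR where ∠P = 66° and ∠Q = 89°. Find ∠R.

The interior angles sum to 180°: angle R = 180 - 66 - 89 = 25°.
The triangle is acute (angles 66°, 89°, 25°).

25 degrees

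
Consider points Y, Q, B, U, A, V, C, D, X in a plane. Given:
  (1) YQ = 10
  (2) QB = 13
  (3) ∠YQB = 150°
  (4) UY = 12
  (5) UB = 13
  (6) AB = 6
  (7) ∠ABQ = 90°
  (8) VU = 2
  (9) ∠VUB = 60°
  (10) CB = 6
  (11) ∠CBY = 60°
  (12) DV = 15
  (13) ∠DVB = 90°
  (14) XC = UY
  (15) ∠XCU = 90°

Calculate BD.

Step 1: By the law of cosines on triangle BUV: BV² = 13² + 2² − 2·13·2·cos(60°) = 147, so BV = 7·√3.
Step 2: By the law of cosines on triangle BVD: BD² = (7·√3)² + 15² − 2·7·√3·15·cos(90°) = 372, so BD = 2·√93.

Therefore, the length of BD = 2·√93.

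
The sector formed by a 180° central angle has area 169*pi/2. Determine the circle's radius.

The sector covers 180°/360° = 1/2 of the full circle.
Full circle area = 169*pi/2 / 1/2 = 169*pi.
Since full area = πr², we get r² = 169*pi/π = 169, so r = 13.

13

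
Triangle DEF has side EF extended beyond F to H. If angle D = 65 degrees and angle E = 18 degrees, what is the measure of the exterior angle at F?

Exterior angle = 65 + 18 = 83 degrees (exterior angle theorem).

83 degrees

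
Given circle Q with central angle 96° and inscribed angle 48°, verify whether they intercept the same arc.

By the inscribed angle theorem, if both angles subtend the same arc, the inscribed angle must be half the central angle.
Half of 96° = 48°, which equals the given inscribed angle of 48°.
Therefore, yes, they correspond to the same arc.

Yes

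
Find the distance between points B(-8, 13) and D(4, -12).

The horizontal distance is |4 - -8| = 12 and the vertical distance is |-12 - 13| = 25.
By the Pythagorean theorem, d = sqrt(12^2 + 25^2) = sqrt(769).

sqrt(769)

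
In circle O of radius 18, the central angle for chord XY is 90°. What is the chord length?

Chord = 2(18) sin(45°) = 18*sqrt(2)

18*sqrt(2)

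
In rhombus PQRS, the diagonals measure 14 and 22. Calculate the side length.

Half-diagonals are 7 and 11. side = sqrt(7^2 + 11^2) = sqrt(170)

sqrt(170)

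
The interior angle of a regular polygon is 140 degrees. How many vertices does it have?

Each interior angle of a regular n-gon is (n - 2) * 180 / n.
Setting this equal to 140:
(n - 2) * 180 / n = 140
Each exterior angle = 180 - 140 = 40 degrees.
Since exterior angles sum to 360: n = 360 / 40 = 9.

9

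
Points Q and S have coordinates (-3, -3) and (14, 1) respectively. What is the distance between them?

d = sqrt((14 - -3)^2 + (1 - -3)^2)
d = sqrt(17^2 + 4^2)
d = sqrt(289 + 16)
d = sqrt(305)

sqrt(305)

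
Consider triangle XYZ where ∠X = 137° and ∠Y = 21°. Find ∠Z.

By the triangle angle sum property, the three interior angles of any triangle add up to 180°.
We know angle X = 137° and angle Y = 21°, so their sum is 158°.
Therefore angle Z = 180° - 158° = 22°.

22 degrees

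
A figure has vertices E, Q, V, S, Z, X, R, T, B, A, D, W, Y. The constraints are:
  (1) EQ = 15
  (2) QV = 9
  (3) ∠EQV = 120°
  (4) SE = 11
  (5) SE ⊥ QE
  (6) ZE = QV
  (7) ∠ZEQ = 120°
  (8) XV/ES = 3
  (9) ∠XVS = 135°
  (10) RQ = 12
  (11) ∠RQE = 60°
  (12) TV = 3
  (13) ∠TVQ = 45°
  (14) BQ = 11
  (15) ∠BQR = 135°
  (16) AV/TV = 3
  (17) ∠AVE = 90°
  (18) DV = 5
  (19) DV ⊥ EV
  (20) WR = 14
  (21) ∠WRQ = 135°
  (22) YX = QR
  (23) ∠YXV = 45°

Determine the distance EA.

From the given relations: AV = 3·TV = 3·3 = 9.
Step 1: By the law of cosines on triangle EQV: EV² = 15² + 9² − 2·15·9·cos(120°) = 441, so EV = 21.
Step 2: By the law of cosines on triangle EVA: EA² = 21² + 9² − 2·21·9·cos(90°) = 522, so EA = 3·√58.

Therefore, the length of EA = 3·√58.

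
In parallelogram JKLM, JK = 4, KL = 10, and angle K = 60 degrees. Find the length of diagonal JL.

The diagonal of a parallelogram can be found by treating two adjacent sides and the diagonal as a triangle.
Applying the law of cosines with sides 4, 10 and included angle 60°:
d^2 = 16 + 100 - 80*cos(60°) = 76
d = 2*sqrt(19)

2*sqrt(19)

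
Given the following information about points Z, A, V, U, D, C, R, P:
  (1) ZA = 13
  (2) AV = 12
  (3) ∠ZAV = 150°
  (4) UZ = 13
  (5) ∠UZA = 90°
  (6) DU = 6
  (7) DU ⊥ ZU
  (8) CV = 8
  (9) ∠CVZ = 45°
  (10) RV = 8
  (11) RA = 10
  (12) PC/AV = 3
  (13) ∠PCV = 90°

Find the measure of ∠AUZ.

Step 1: By the law of cosines on triangle UZA: UA² = 13² + 13² − 2·13·13·cos(90°) = 338, so UA = 13·√2.
Step 2: By the inverse law of cosines on triangle AUZ: cos(∠AUZ) = ((13·√2)² + 13² − 13²) / (2·13·√2·13) = 338/478 = 0.7071, so ∠AUZ = 45°.

Therefore, the measure of angle ∠AUZ = 45°.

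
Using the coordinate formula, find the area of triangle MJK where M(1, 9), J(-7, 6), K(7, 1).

Shoelace: Area = (1/2)|1(6-1) + -7(1-9) + 7(9-6)| = (1/2)(82) = 41

41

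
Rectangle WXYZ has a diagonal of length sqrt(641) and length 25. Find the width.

b = sqrt(d^2 - a^2) = sqrt(641 - 625) = sqrt(16) = 4

4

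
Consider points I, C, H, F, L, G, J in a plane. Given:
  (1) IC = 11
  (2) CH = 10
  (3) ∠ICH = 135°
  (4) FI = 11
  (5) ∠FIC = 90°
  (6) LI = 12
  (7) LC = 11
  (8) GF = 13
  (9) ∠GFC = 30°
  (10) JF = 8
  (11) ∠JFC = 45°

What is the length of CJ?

Step 1: By the law of cosines on triangle FIC: FC² = 11² + 11² − 2·11·11·cos(90°) = 242, so FC = 11·√2.
Step 2: By the law of cosines on triangle CFJ: CJ² = (11·√2)² + 8² − 2·11·√2·8·cos(45°) = 130, so CJ = √130.

Therefore, the length of CJ = √130.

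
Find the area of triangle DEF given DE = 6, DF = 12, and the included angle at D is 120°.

Area = (1/2)(6)(12) sin(120°) = (1/2)(6)(12)(sqrt(3)/2) = 18*sqrt(3)

18*sqrt(3)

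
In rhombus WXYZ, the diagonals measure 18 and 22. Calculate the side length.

The diagonals of a rhombus bisect each other at right angles.
Half-diagonals: 18/2 = 9 and 22/2 = 11
side = sqrt(9^2 + 11^2)
side = sqrt(81 + 121)
side = sqrt(202)

sqrt(202)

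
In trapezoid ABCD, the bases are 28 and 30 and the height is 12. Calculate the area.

Area of a trapezoid = (base1 + base2) * height / 2
Area = (28 + 30) * 12 / 2
Area = 58 * 12 / 2
Area = 696 / 2
Area = 348

348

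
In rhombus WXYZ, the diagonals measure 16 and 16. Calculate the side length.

In a rhombus, the diagonals bisect each other perpendicularly, creating four congruent right triangles.
Each triangle has legs 8 (half of 16) and 8 (half of 16).
The hypotenuse of each right triangle is a side of the rhombus:
side = sqrt(8^2 + 8^2) = sqrt(128) = 8*sqrt(2)

8*sqrt(2)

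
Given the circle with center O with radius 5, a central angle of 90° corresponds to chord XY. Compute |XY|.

Drop a perpendicular from the center to the chord, bisecting both the chord and the central angle.
Each half-chord = r sin(θ/2) = 5 sin(45°).
The full chord = 2 × 5 × sin(45°) = 5*sqrt(2).

5*sqrt(2)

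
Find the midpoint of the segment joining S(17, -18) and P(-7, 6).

The midpoint is the average of the coordinates:
x: (17 + -7)/2 = 5
y: (-18 + 6)/2 = -6
Midpoint = (5, -6)

(5, -6)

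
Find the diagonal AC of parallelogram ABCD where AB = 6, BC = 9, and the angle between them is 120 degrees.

The diagonal of a parallelogram can be found by treating two adjacent sides and the diagonal as a triangle.
Applying the law of cosines with sides 6, 9 and included angle 120°:
d^2 = 36 + 81 - 108*cos(120°) = 171
d = 3*sqrt(19)

3*sqrt(19)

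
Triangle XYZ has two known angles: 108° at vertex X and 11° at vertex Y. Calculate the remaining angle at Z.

By the triangle angle sum property, the three interior angles of any triangle add up to 180°.
We know angle X = 108° and angle Y = 11°, so their sum is 119°.
Therefore angle Z = 180° - 119° = 61°.

61 degrees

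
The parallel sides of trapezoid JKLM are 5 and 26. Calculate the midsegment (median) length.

The midsegment of a trapezoid = (base1 + base2) / 2
midsegment = (5 + 26) / 2
midsegment = 31 / 2
midsegment = 31/2

31/2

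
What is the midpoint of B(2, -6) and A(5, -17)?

M = ((x₁ + x₂)/2, (y₁ + y₂)/2)
= ((2 + 5)/2, (-6 + -17)/2)
= (7/2, -23/2) = (7/2, -23/2)

(7/2, -23/2)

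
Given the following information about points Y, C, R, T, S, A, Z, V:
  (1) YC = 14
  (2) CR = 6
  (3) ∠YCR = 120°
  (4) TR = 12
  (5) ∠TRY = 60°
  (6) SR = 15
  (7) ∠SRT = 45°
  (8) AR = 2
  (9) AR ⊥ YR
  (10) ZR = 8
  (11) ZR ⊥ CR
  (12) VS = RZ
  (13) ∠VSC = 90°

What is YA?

Step 1: By the law of cosines on triangle RCY: RY² = 6² + 14² − 2·6·14·cos(120°) = 316, so RY = 2·√79.
Step 2: By the law of cosines on triangle YRA: YA² = (2·√79)² + 2² − 2·2·√79·2·cos(90°) = 320, so YA = 8·√5.

Therefore, the length of YA = 8·√5.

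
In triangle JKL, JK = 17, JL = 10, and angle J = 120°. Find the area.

When two sides and the included angle are known, the area formula is (1/2)ab sin(C).
The height from one side to the opposite vertex is 10 sin(120°) = 5*sqrt(3).
Area = (1/2) * 17 * 5*sqrt(3) = 85*sqrt(3)/2.

85*sqrt(3)/2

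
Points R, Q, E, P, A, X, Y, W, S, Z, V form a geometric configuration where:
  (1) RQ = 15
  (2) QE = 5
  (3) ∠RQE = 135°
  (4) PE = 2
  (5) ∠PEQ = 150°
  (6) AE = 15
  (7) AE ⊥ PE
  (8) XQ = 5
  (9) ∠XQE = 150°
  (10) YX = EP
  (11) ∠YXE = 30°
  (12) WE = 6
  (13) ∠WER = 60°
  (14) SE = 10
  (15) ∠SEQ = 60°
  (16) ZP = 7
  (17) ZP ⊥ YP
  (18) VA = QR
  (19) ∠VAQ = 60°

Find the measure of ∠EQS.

Step 1: By the law of cosines on triangle QES: QS² = 5² + 10² − 2·5·10·cos(60°) = 75, so QS = 5·√3.
Step 2: By the inverse law of cosines on triangle EQS: cos(∠EQS) = (5² + (5·√3)² − 10²) / (2·5·5·√3) = 0/86.6 = 0, so ∠EQS = 90°.

Therefore, the measure of angle ∠EQS = 90°.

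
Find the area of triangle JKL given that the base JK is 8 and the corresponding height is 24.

A triangle's area is half the area of a rectangle with the same base and height.
Area = (1/2) * 8 * 24 = 96.

96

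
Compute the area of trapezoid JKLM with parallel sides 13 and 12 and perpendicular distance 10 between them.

A trapezoid's area equals the midsegment times the height.
The midsegment is (13 + 12) / 2 = 25/2.
Area = 25/2 * 10 = 125.

125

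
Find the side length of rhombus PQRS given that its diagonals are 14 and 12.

In a rhombus, the diagonals bisect each other perpendicularly, creating four congruent right triangles.
Each triangle has legs 7 (half of 14) and 6 (half of 12).
The hypotenuse of each right triangle is a side of the rhombus:
side = sqrt(7^2 + 6^2) = sqrt(85)

sqrt(85)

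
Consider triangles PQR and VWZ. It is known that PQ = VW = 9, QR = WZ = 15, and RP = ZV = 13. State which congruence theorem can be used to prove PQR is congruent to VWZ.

The given information matches SSS: All three pairs of corresponding sides are equal (Side-Side-Side).

SSS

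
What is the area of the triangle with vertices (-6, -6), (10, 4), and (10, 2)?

The Shoelace formula computes the area from vertex coordinates by summing cross products.
For vertices (-6,-6), (10,4), (10,2):
Signed sum = -6*4 - 10*-6 + 10*2 - 10*4 + 10*-6 - -6*2
= 36 + -20 + -48 = -32
Area = (1/2)|-32| = 16.

16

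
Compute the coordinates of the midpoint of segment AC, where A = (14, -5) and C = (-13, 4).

The midpoint is the point halfway along the segment.
Move half the horizontal distance: 14 + (-13 - 14)/2 = 14 + -27/2 = 1/2
Move half the vertical distance: -5 + (4 - -5)/2 = -5 + 9/2 = -1/2
Midpoint = (1/2, -1/2)

(1/2, -1/2)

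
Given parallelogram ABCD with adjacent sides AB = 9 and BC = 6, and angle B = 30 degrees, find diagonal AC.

Using the law of cosines:
d^2 = 9^2 + 6^2 - 2(9)(6)cos(30 degrees)
d^2 = 81 + 36 - 108*sqrt(3)/2
d^2 = 117 - 54*sqrt(3)
d = 3*sqrt(13 - 6*sqrt(3))

3*sqrt(13 - 6*sqrt(3))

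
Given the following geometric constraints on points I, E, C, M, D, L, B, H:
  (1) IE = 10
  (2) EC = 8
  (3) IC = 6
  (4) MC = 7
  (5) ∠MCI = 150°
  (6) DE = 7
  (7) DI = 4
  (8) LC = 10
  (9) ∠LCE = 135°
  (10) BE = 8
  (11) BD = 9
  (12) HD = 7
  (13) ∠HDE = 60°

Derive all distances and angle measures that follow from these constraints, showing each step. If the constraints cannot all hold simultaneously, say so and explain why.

The constraints are consistent.

Step 1: From IC = 6, CM = 7, and ∠ICM = 150°, by the law of cosines:
  IM² = IC² + CM² - 2·IC·CM·cos(150°) = 36 + 49 + 72.75 = 157.7
  IM ≈ 12.56

Step 2: From EC = 8, CL = 10, and ∠ECL = 135°, by the law of cosines:
  EL² = EC² + CL² - 2·EC·CL·cos(135°) = 64 + 100 + 113.1 = 277.1
  EL ≈ 16.65

Step 3: From ED = 7, DH = 7, and ∠EDH = 60°, by the law of cosines:
  EH² = ED² + DH² - 2·ED·DH·cos(60°) = 49 + 49 - 49 = 49
  EH = 7

Step 4: From IC = 6, IE = 10, CE = 8, by the inverse law of cosines:
  cos(∠CIE) = (IC² + IE² - CE²) / (2·IC·IE)
  ∠CIE = 53.13°

Step 5: From ID = 4, IE = 10, DE = 7, by the inverse law of cosines:
  cos(∠DIE) = (ID² + IE² - DE²) / (2·ID·IE)
  ∠DIE = 33.12°

Step 6: From EB = 8, ED = 7, BD = 9, by the inverse law of cosines:
  cos(∠BED) = (EB² + ED² - BD²) / (2·EB·ED)
  ∠BED = 73.4°

Step 7: From EC = 8, EI = 10, CI = 6, by the inverse law of cosines:
  cos(∠CEI) = (EC² + EI² - CI²) / (2·EC·EI)
  ∠CEI = 36.87°

Step 8: From ED = 7, EI = 10, DI = 4, by the inverse law of cosines:
  cos(∠DEI) = (ED² + EI² - DI²) / (2·ED·EI)
  ∠DEI = 18.19°

Step 9: From CE = 8, CI = 6, EI = 10, by the inverse law of cosines:
  cos(∠ECI) = (CE² + CI² - EI²) / (2·CE·CI)
  ∠ECI = 90°

Step 10: From DB = 9, DE = 7, BE = 8, by the inverse law of cosines:
  cos(∠BDE) = (DB² + DE² - BE²) / (2·DB·DE)
  ∠BDE = 58.41°

Step 11: From DE = 7, DI = 4, EI = 10, by the inverse law of cosines:
  cos(∠EDI) = (DE² + DI² - EI²) / (2·DE·DI)
  ∠EDI = 128.68°

Step 12: From BD = 9, BE = 8, DE = 7, by the inverse law of cosines:
  cos(∠DBE) = (BD² + BE² - DE²) / (2·BD·BE)
  ∠DBE = 48.19°

Step 13: From IC = 6, IM = 12.56, CM = 7, by the inverse law of cosines:
  cos(∠CIM) = (IC² + IM² - CM²) / (2·IC·IM)
  ∠CIM = 16.18°

Step 14: From EC = 8, EL = 16.65, CL = 10, by the inverse law of cosines:
  cos(∠CEL) = (EC² + EL² - CL²) / (2·EC·EL)
  ∠CEL = 25.14°

Step 15: From ED = 7, EH = 7, DH = 7, by the inverse law of cosines:
  cos(∠DEH) = (ED² + EH² - DH²) / (2·ED·EH)
  ∠DEH = 60°

Step 16: From MC = 7, MI = 12.56, CI = 6, by the inverse law of cosines:
  cos(∠CMI) = (MC² + MI² - CI²) / (2·MC·MI)
  ∠CMI = 13.82°

Step 17: From LC = 10, LE = 16.65, CE = 8, by the inverse law of cosines:
  cos(∠CLE) = (LC² + LE² - CE²) / (2·LC·LE)
  ∠CLE = 19.86°

Step 18: From HD = 7, HE = 7, DE = 7, by the inverse law of cosines:
  cos(∠DHE) = (HD² + HE² - DE²) / (2·HD·HE)
  ∠DHE = 60°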